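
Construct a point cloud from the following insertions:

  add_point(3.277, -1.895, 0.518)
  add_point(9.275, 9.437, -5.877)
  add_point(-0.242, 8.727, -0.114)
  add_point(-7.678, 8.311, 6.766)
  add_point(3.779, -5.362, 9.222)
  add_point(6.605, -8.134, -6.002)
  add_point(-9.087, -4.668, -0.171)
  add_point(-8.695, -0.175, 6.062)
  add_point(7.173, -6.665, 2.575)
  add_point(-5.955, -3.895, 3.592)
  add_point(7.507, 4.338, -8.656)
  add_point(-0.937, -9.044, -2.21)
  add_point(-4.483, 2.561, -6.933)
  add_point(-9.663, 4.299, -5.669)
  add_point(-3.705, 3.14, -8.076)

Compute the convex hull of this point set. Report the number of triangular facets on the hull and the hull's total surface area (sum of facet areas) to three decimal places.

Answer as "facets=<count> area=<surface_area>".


Hull vertices (13/15): indices [1, 2, 3, 4, 5, 6, 7, 8, 9, 10, 11, 13, 14].

Per-facet area ½‖(b−a)×(c−a)‖:
  f1: (p3, p4, p1) → 175.7768
  f2: (p2, p1, p13) → 58.3271
  f3: (p2, p3, p13) → 57.3974
  f4: (p2, p3, p1) → 11.3989
  f5: (p7, p3, p4) → 57.6824
  f6: (p7, p3, p13) → 52.0494
  f7: (p10, p5, p1) → 25.8789
  f8: (p14, p11, p13) → 44.3024
  f9: (p14, p5, p11) → 58.2654
  f10: (p14, p10, p5) → 70.9297
  f11: (p14, p1, p13) → 34.9575
  f12: (p14, p10, p1) → 32.0391
  f13: (p8, p4, p11) → 36.6057
  f14: (p8, p5, p11) → 34.4901
  f15: (p8, p4, p1) → 66.0382
  f16: (p8, p5, p1) → 76.1824
  f17: (p6, p4, p11) → 61.1104
  f18: (p6, p11, p13) → 47.1332
  f19: (p6, p7, p13) → 40.4187
  f20: (p9, p7, p4) → 28.2737
  f21: (p9, p6, p4) → 12.3002
  f22: (p9, p6, p7) → 12.8590
Σ area = 1094.417

Check V−E+F: 13 − 33 + 22 = 2.

facets=22 area=1094.417


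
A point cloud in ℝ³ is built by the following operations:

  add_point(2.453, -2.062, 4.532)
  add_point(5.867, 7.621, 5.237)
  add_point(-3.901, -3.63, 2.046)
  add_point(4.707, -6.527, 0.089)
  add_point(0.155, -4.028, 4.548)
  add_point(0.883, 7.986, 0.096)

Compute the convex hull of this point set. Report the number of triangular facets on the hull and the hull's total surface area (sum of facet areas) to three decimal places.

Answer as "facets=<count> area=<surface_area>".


Extreme-point indices: [0, 1, 2, 3, 4, 5] — 6 of 6 on the boundary.

Triangle areas on the boundary:
  f1: (p5, p1, p2) → 45.3213
  f2: (p5, p3, p2) → 58.7843
  f3: (p5, p3, p1) → 52.4098
  f4: (p4, p1, p2) → 29.3688
  f5: (p4, p3, p2) → 15.8311
  f6: (p0, p3, p1) → 28.4817
  f7: (p0, p4, p1) → 7.8527
  f8: (p0, p4, p3) → 9.9614
Σ area = 248.011

Euler characteristic 6−12+8 = 2 ✓

facets=8 area=248.011


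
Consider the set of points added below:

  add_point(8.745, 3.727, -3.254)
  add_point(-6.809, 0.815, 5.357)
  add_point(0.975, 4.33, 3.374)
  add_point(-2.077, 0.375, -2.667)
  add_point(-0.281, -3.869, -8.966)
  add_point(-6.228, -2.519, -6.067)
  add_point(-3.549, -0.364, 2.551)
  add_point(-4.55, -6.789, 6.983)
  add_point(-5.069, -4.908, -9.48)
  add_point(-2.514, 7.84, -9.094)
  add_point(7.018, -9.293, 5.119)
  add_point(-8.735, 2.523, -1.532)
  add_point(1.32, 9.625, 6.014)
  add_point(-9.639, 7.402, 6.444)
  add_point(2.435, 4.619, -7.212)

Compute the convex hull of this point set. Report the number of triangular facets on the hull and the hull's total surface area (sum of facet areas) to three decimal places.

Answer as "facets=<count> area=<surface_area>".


10 of the 15 inputs are extreme points: [0, 4, 7, 8, 9, 10, 11, 12, 13, 14].

Triangle areas on the boundary:
  f1: (p12, p10, p0) → 103.0390
  f2: (p12, p9, p13) → 85.5330
  f3: (p12, p9, p0) → 84.2174
  f4: (p7, p8, p10) → 98.8151
  f5: (p7, p12, p13) → 83.5501
  f6: (p7, p12, p10) → 103.6119
  f7: (p4, p10, p0) → 96.4824
  f8: (p4, p8, p10) → 37.0320
  f9: (p4, p9, p8) → 29.3542
  f10: (p11, p9, p13) → 48.3620
  f11: (p11, p9, p8) → 60.1747
  f12: (p11, p7, p13) → 61.7353
  f13: (p11, p7, p8) → 75.8524
  f14: (p14, p9, p0) → 10.4302
  f15: (p14, p4, p0) → 33.0542
  f16: (p14, p4, p9) → 27.6426
Σ area = 1038.886

Euler: V−E+F = 10−24+16 = 2.

facets=16 area=1038.886


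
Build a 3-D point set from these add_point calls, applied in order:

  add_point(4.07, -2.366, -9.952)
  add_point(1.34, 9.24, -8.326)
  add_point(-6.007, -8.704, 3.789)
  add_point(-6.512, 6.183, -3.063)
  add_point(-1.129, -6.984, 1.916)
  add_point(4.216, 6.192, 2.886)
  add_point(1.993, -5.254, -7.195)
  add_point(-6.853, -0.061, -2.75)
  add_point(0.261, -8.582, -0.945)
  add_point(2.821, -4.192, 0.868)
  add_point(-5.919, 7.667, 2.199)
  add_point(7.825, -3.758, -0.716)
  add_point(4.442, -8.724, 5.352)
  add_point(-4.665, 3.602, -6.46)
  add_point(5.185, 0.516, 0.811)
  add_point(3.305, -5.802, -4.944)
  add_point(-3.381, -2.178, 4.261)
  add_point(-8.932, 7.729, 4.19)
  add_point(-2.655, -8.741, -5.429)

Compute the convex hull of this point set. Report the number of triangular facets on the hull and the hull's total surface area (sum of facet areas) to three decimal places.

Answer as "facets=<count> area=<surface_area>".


13 of the 19 inputs are extreme points: [0, 1, 2, 3, 5, 6, 7, 11, 12, 13, 15, 17, 18].

Facet areas (half cross-product norm):
  f1: (p5, p1, p17) → 78.3774
  f2: (p5, p1, p11) → 66.9122
  f3: (p5, p12, p17) → 99.9197
  f4: (p5, p12, p11) → 47.1181
  f5: (p0, p1, p11) → 60.2995
  f6: (p0, p13, p18) → 54.4619
  f7: (p0, p13, p1) → 45.3087
  f8: (p2, p12, p17) → 86.8916
  f9: (p2, p12, p18) → 50.7794
  f10: (p15, p12, p11) → 27.8307
  f11: (p15, p0, p11) → 19.2198
  f12: (p15, p12, p18) → 35.8206
  f13: (p7, p13, p18) → 27.5723
  f14: (p7, p2, p18) → 45.0187
  f15: (p7, p2, p17) → 56.5948
  f16: (p6, p0, p18) → 5.9631
  f17: (p6, p15, p18) → 8.0839
  f18: (p6, p15, p0) → 5.4301
  f19: (p3, p7, p17) → 24.1998
  f20: (p3, p7, p13) → 12.6416
  f21: (p3, p1, p17) → 28.5273
  f22: (p3, p13, p1) → 19.5788
Σ area = 906.550

Check V−E+F: 13 − 33 + 22 = 2.

facets=22 area=906.550


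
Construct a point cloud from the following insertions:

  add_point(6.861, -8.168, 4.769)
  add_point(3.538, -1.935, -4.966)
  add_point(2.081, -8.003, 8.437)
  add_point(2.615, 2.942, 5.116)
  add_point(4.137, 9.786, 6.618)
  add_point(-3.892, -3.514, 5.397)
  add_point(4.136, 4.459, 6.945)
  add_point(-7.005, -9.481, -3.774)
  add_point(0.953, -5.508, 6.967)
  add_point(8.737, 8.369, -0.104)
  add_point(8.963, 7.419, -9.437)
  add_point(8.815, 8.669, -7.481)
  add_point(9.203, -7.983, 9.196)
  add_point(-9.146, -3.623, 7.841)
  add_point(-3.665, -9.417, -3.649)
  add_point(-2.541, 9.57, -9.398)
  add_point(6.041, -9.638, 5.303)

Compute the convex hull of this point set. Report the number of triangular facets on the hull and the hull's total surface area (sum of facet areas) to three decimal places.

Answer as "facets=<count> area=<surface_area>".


Points on the hull: [0, 1, 2, 4, 7, 9, 10, 11, 12, 13, 14, 15, 16] (13 of 17).

Facet areas (half cross-product norm):
  f1: (p4, p12, p13) → 153.4512
  f2: (p15, p4, p13) → 160.1154
  f3: (p15, p7, p13) → 132.9423
  f4: (p15, p7, p10) → 119.0185
  f5: (p9, p4, p12) → 75.5309
  f6: (p9, p10, p12) → 80.8049
  f7: (p2, p12, p13) → 15.9418
  f8: (p2, p7, p13) → 76.6068
  f9: (p16, p2, p12) → 13.9664
  f10: (p16, p2, p7) → 40.5184
  f11: (p11, p15, p10) → 13.4266
  f12: (p11, p9, p10) → 4.9270
  f13: (p11, p15, p4) → 84.9688
  f14: (p11, p9, p4) → 17.8461
  f15: (p0, p10, p12) → 45.4098
  f16: (p0, p16, p12) → 4.4243
  f17: (p0, p16, p10) → 9.5193
  f18: (p14, p7, p10) → 29.6445
  f19: (p14, p16, p7) → 14.3624
  f20: (p1, p16, p10) → 55.9541
  f21: (p1, p14, p10) → 21.1668
  f22: (p1, p14, p16) → 63.0960
Σ area = 1233.642

Euler characteristic 13−33+22 = 2 ✓

facets=22 area=1233.642


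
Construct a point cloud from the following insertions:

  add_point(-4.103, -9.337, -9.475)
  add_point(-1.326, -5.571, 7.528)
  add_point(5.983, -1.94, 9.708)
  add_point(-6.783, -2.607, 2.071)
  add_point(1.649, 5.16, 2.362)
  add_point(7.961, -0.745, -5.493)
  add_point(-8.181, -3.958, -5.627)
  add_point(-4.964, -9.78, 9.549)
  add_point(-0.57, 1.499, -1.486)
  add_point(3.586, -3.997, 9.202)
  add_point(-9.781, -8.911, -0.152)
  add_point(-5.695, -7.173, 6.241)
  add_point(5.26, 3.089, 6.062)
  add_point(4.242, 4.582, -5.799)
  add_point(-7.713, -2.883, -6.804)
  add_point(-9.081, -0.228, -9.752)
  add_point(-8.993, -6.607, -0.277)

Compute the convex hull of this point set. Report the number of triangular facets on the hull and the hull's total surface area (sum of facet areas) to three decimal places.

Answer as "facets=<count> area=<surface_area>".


facets=20 area=931.453

Hull vertices (12/17): indices [0, 2, 3, 4, 5, 7, 9, 10, 12, 13, 15, 16].

Area of each hull facet:
  f1: (p0, p15, p10) → 54.7598
  f2: (p0, p15, p5) → 79.1695
  f3: (p3, p15, p4) → 70.3612
  f4: (p13, p15, p5) → 46.1426
  f5: (p13, p15, p4) → 63.1065
  f6: (p9, p2, p5) → 24.5913
  f7: (p9, p0, p5) → 119.6773
  f8: (p16, p15, p10) → 11.4635
  f9: (p16, p3, p10) → 3.2867
  f10: (p16, p3, p15) → 29.3033
  f11: (p12, p13, p4) → 21.7902
  f12: (p12, p2, p5) → 37.5666
  f13: (p12, p13, p5) → 38.2526
  f14: (p7, p9, p0) → 98.0188
  f15: (p7, p0, p10) → 50.3890
  f16: (p7, p9, p2) → 3.6652
  f17: (p7, p3, p10) → 36.7585
  f18: (p7, p12, p2) → 39.1609
  f19: (p7, p3, p4) → 57.2199
  f20: (p7, p12, p4) → 46.7695
Σ area = 931.453

Euler characteristic 12−30+20 = 2 ✓


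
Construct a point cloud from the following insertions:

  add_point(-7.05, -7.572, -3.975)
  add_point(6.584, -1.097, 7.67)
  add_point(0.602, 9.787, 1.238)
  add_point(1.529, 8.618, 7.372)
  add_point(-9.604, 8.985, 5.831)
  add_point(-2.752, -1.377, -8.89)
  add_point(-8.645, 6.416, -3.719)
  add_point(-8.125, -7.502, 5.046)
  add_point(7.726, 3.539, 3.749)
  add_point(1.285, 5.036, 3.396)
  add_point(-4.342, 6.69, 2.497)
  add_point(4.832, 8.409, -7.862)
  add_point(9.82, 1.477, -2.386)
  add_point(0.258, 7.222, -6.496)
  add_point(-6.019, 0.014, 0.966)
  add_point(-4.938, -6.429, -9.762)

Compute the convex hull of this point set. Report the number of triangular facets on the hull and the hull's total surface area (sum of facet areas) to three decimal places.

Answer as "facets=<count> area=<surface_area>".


facets=20 area=1083.889

Points on the hull: [0, 1, 2, 3, 4, 5, 6, 7, 8, 11, 12, 15] (12 of 16).

Per-facet area ½‖(b−a)×(c−a)‖:
  f1: (p7, p1, p4) → 127.6655
  f2: (p7, p1, p0) → 73.7277
  f3: (p6, p11, p4) → 66.6587
  f4: (p6, p7, p4) → 78.2350
  f5: (p6, p7, p0) → 63.9145
  f6: (p15, p11, p12) → 87.9537
  f7: (p15, p1, p12) → 99.4140
  f8: (p15, p1, p0) → 57.6485
  f9: (p15, p6, p0) → 43.7591
  f10: (p3, p1, p4) → 53.7144
  f11: (p5, p6, p11) → 66.1426
  f12: (p5, p15, p11) → 8.8963
  f13: (p5, p15, p6) → 26.6216
  f14: (p8, p11, p12) → 34.2204
  f15: (p8, p3, p11) → 56.8018
  f16: (p8, p1, p12) → 19.2430
  f17: (p8, p3, p1) → 27.1406
  f18: (p2, p11, p4) → 38.3561
  f19: (p2, p3, p4) → 34.0267
  f20: (p2, p3, p11) → 19.7488
Σ area = 1083.889

Check V−E+F: 12 − 30 + 20 = 2.


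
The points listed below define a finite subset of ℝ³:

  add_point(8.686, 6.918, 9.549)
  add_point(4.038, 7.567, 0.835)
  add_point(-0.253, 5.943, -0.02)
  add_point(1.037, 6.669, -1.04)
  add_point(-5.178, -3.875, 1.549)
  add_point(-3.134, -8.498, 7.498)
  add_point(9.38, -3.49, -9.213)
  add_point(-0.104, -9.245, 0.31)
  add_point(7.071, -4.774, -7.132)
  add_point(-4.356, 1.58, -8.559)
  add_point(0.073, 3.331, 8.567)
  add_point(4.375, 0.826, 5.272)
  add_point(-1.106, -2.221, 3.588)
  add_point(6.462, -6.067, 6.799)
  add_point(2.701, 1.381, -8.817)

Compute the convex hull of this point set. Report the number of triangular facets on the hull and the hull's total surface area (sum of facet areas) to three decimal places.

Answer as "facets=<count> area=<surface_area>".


facets=22 area=885.489

Extreme-point indices: [0, 1, 2, 3, 4, 5, 6, 7, 8, 9, 10, 13, 14] — 13 of 15 on the boundary.

Triangle areas on the boundary:
  f1: (p0, p1, p6) → 73.4433
  f2: (p13, p0, p6) → 110.8652
  f3: (p10, p9, p4) → 63.8887
  f4: (p14, p1, p6) → 46.0924
  f5: (p14, p9, p6) → 16.5419
  f6: (p7, p13, p6) → 70.7507
  f7: (p7, p9, p4) → 42.6694
  f8: (p2, p10, p9) → 34.5420
  f9: (p2, p0, p1) → 18.9723
  f10: (p2, p10, p0) → 42.1196
  f11: (p5, p7, p4) → 25.7175
  f12: (p5, p7, p13) → 35.3734
  f13: (p5, p10, p4) → 43.2398
  f14: (p5, p13, p0) → 61.7198
  f15: (p5, p10, p0) → 45.4580
  f16: (p8, p9, p6) → 20.7595
  f17: (p8, p7, p6) → 1.2620
  f18: (p8, p7, p9) → 70.8843
  f19: (p3, p2, p1) → 3.0106
  f20: (p3, p2, p9) → 9.3740
  f21: (p3, p14, p1) → 15.8914
  f22: (p3, p14, p9) → 32.9133
Σ area = 885.489

Euler: V−E+F = 13−33+22 = 2.


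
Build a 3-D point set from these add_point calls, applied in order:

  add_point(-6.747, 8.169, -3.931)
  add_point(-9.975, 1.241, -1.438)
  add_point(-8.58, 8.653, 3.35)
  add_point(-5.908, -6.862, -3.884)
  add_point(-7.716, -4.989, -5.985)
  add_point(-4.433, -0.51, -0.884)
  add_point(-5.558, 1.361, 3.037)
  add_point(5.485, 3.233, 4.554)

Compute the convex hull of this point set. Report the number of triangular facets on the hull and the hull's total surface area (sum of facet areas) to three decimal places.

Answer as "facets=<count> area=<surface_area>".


Hull vertices (7/8): indices [0, 1, 2, 3, 4, 6, 7].

Triangle areas on the boundary:
  f1: (p4, p3, p1) → 13.0807
  f2: (p4, p3, p7) → 27.4446
  f3: (p0, p4, p1) → 29.8863
  f4: (p0, p4, p7) → 103.1795
  f5: (p6, p3, p1) → 29.3728
  f6: (p6, p3, p7) → 58.9236
  f7: (p2, p0, p7) → 56.0303
  f8: (p2, p6, p7) → 43.5943
  f9: (p2, p0, p1) → 28.4144
  f10: (p2, p6, p1) → 24.2150
Σ area = 414.142

Euler characteristic 7−15+10 = 2 ✓

facets=10 area=414.142


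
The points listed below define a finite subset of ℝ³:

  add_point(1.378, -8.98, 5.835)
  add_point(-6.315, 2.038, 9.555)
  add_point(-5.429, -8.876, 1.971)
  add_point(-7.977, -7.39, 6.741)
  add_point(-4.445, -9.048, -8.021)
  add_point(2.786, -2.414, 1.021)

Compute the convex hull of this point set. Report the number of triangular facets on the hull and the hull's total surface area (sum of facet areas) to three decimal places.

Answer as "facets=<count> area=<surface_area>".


facets=8 area=383.880

Points on the hull: [0, 1, 2, 3, 4, 5] (6 of 6).

Per-facet area ½‖(b−a)×(c−a)‖:
  f1: (p4, p1, p3) → 71.7312
  f2: (p4, p1, p5) → 85.9836
  f3: (p0, p1, p3) → 47.5481
  f4: (p0, p1, p5) → 53.3184
  f5: (p0, p4, p5) → 54.8895
  f6: (p2, p4, p3) → 12.5404
  f7: (p2, p0, p3) → 21.9459
  f8: (p2, p0, p4) → 35.9229
Σ area = 383.880

Check V−E+F: 6 − 12 + 8 = 2.


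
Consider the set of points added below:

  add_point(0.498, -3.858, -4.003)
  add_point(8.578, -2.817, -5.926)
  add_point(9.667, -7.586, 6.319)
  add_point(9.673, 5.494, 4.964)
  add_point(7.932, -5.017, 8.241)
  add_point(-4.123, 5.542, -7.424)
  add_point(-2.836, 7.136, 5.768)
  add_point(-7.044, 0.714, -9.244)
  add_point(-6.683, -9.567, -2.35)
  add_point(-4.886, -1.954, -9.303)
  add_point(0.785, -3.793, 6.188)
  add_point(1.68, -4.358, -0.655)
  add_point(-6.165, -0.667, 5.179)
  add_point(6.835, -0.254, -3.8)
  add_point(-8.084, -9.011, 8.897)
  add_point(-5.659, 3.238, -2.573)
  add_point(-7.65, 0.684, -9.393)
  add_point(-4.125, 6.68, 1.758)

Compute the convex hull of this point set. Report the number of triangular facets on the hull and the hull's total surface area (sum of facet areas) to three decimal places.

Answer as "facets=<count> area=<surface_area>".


Extreme-point indices: [1, 2, 3, 4, 5, 6, 7, 8, 9, 12, 14, 16, 17] — 13 of 18 on the boundary.

Area of each hull facet:
  f1: (p4, p6, p14) → 121.0984
  f2: (p4, p6, p3) → 70.3675
  f3: (p8, p16, p14) → 60.8936
  f4: (p2, p1, p3) → 77.1858
  f5: (p2, p4, p3) → 18.3053
  f6: (p2, p8, p1) → 108.5306
  f7: (p2, p4, p14) → 28.6253
  f8: (p2, p8, p14) → 98.5836
  f9: (p12, p16, p14) → 61.1010
  f10: (p12, p17, p16) → 54.5252
  f11: (p12, p6, p14) → 19.3479
  f12: (p12, p17, p6) → 17.2755
  f13: (p5, p17, p16) → 26.7397
  f14: (p5, p6, p3) → 84.3733
  f15: (p5, p17, p6) → 5.9701
  f16: (p5, p1, p3) → 103.1338
  f17: (p9, p8, p16) → 18.3854
  f18: (p9, p8, p1) → 72.7189
  f19: (p9, p5, p1) → 53.7616
  f20: (p7, p5, p16) → 1.4952
  f21: (p7, p9, p16) → 0.8820
  f22: (p7, p9, p5) → 9.6096
Σ area = 1112.909

Check V−E+F: 13 − 33 + 22 = 2.

facets=22 area=1112.909


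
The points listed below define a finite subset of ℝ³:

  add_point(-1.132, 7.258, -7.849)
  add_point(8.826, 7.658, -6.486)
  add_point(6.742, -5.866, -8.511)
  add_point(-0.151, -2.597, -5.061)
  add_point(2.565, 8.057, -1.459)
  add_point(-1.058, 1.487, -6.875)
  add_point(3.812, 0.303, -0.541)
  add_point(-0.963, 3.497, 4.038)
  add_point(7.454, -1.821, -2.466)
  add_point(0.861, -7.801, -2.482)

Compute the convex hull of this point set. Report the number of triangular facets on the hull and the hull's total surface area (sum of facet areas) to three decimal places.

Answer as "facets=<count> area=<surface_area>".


facets=14 area=480.911

Points on the hull: [0, 1, 2, 3, 4, 5, 7, 8, 9] (9 of 10).

Facet areas (half cross-product norm):
  f1: (p2, p1, p0) → 68.0504
  f2: (p4, p1, p0) → 29.4839
  f3: (p4, p7, p0) → 28.1021
  f4: (p4, p7, p1) → 21.2519
  f5: (p5, p2, p0) → 24.0457
  f6: (p5, p7, p0) → 32.4722
  f7: (p5, p7, p9) → 56.0926
  f8: (p8, p7, p9) → 51.5965
  f9: (p8, p2, p9) → 29.1197
  f10: (p8, p7, p1) → 61.4364
  f11: (p8, p2, p1) → 37.2061
  f12: (p3, p2, p9) → 23.4991
  f13: (p3, p5, p9) → 0.6693
  f14: (p3, p5, p2) → 17.8852
Σ area = 480.911

Check V−E+F: 9 − 21 + 14 = 2.


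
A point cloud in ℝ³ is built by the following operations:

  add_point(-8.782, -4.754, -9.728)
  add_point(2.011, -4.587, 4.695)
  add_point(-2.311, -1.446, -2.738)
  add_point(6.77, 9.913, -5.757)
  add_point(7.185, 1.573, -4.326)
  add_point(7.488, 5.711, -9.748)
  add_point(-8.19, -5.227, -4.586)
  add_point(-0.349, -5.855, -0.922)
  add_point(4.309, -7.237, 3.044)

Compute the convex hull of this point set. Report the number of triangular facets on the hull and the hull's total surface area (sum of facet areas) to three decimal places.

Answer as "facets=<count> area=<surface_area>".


Points on the hull: [0, 1, 2, 3, 4, 5, 6, 8] (8 of 9).

Facet areas (half cross-product norm):
  f1: (p8, p5, p0) → 152.1599
  f2: (p3, p5, p0) → 54.1381
  f3: (p1, p3, p8) → 35.4873
  f4: (p4, p8, p5) → 11.8533
  f5: (p4, p3, p5) → 19.8088
  f6: (p4, p3, p8) → 28.2963
  f7: (p6, p8, p0) → 30.1577
  f8: (p6, p1, p8) → 26.5678
  f9: (p6, p3, p0) → 55.3543
  f10: (p2, p1, p3) → 67.3230
  f11: (p2, p6, p3) → 28.7017
  f12: (p2, p6, p1) → 30.1524
Σ area = 540.001

Check V−E+F: 8 − 18 + 12 = 2.

facets=12 area=540.001


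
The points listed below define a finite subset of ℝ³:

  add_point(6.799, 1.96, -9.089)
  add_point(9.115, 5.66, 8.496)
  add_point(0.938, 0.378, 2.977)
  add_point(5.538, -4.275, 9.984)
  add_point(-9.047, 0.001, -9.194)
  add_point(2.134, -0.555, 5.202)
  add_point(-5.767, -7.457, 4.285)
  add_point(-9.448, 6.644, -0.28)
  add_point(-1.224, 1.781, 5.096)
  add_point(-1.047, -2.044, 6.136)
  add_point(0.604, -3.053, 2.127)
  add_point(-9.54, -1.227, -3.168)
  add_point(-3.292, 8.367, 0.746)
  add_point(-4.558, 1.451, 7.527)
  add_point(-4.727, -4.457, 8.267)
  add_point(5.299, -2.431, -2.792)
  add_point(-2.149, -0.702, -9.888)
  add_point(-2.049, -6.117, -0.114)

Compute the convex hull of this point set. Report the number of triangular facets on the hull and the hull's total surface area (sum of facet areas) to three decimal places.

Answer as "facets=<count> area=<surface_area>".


13 of the 18 inputs are extreme points: [0, 1, 3, 4, 6, 7, 11, 12, 13, 14, 15, 16, 17].

Facet areas (half cross-product norm):
  f1: (p13, p3, p1) → 62.0658
  f2: (p17, p4, p16) → 38.9163
  f3: (p0, p4, p16) → 13.6639
  f4: (p0, p3, p1) → 96.1433
  f5: (p7, p4, p11) → 25.5772
  f6: (p6, p17, p3) → 37.1101
  f7: (p6, p4, p11) → 19.7664
  f8: (p6, p17, p4) → 36.7943
  f9: (p15, p17, p16) → 42.6397
  f10: (p15, p0, p16) → 35.2426
  f11: (p15, p17, p3) → 52.2467
  f12: (p15, p0, p3) → 24.6014
  f13: (p12, p13, p1) → 67.1381
  f14: (p12, p7, p13) → 30.9717
  f15: (p12, p0, p1) → 110.2631
  f16: (p12, p0, p4) → 99.5955
  f17: (p12, p7, p4) → 34.8528
  f18: (p14, p13, p3) → 30.9920
  f19: (p14, p6, p3) → 24.9214
  f20: (p14, p7, p13) → 25.9720
  f21: (p14, p7, p11) → 53.5954
  f22: (p14, p6, p11) → 25.4676
Σ area = 988.537

Euler: V−E+F = 13−33+22 = 2.

facets=22 area=988.537


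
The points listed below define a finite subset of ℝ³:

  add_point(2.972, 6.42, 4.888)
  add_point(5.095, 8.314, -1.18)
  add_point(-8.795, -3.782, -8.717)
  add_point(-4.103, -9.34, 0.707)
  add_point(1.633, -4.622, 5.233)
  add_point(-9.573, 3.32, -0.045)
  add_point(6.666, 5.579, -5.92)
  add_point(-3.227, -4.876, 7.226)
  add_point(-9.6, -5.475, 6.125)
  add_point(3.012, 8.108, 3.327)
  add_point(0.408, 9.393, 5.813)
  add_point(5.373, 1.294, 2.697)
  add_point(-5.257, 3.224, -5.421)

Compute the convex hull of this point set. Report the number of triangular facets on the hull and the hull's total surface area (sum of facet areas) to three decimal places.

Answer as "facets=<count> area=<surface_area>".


Points on the hull: [0, 1, 2, 3, 4, 5, 6, 7, 8, 9, 10, 11, 12] (13 of 13).

Area of each hull facet:
  f1: (p5, p10, p8) → 69.6572
  f2: (p5, p2, p8) → 60.1910
  f3: (p7, p10, p8) → 45.6110
  f4: (p11, p4, p6) → 25.0854
  f5: (p3, p2, p6) → 106.3093
  f6: (p3, p4, p6) → 67.9967
  f7: (p3, p2, p8) → 51.3446
  f8: (p3, p7, p8) → 24.6354
  f9: (p3, p7, p4) → 20.5540
  f10: (p12, p2, p6) → 43.2091
  f11: (p12, p5, p2) → 29.3050
  f12: (p12, p5, p10) → 44.7196
  f13: (p1, p11, p6) → 22.8344
  f14: (p1, p12, p6) → 33.8424
  f15: (p1, p12, p10) → 51.7267
  f16: (p0, p11, p4) → 21.1681
  f17: (p0, p7, p10) → 25.2432
  f18: (p0, p7, p4) → 28.8309
  f19: (p0, p1, p11) → 19.8703
  f20: (p9, p1, p10) → 4.8235
  f21: (p9, p0, p10) → 4.3002
  f22: (p9, p0, p1) → 4.3251
Σ area = 805.583

Euler: V−E+F = 13−33+22 = 2.

facets=22 area=805.583


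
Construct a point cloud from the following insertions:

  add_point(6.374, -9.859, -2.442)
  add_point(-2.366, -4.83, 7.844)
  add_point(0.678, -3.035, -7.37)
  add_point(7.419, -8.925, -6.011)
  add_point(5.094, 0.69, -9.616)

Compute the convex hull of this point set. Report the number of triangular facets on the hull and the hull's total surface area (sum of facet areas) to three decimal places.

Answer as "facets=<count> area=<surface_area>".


facets=6 area=266.496

Extreme-point indices: [0, 1, 2, 3, 4] — 5 of 5 on the boundary.

Area of each hull facet:
  f1: (p0, p4, p1) → 92.2166
  f2: (p0, p4, p3) → 17.6968
  f3: (p2, p4, p1) → 40.0767
  f4: (p2, p4, p3) → 27.9596
  f5: (p2, p0, p1) → 71.2665
  f6: (p2, p0, p3) → 17.2796
Σ area = 266.496

Euler characteristic 5−9+6 = 2 ✓


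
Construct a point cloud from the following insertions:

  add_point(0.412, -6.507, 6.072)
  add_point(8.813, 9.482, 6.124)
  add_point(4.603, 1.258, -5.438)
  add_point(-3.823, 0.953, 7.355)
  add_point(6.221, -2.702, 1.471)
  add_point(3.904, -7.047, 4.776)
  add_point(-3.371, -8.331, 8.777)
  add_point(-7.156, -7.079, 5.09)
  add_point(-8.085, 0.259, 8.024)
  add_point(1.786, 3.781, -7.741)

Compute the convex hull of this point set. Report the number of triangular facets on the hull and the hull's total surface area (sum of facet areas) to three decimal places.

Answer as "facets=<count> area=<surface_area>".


facets=12 area=669.048

Hull vertices (8/10): indices [1, 2, 4, 5, 6, 7, 8, 9].

Facet areas (half cross-product norm):
  f1: (p6, p1, p8) → 95.0521
  f2: (p9, p1, p8) → 142.7941
  f3: (p5, p6, p1) → 67.9267
  f4: (p7, p6, p8) → 21.5843
  f5: (p7, p9, p8) → 73.8521
  f6: (p7, p5, p6) → 22.1156
  f7: (p2, p9, p1) → 31.5419
  f8: (p2, p7, p9) → 39.0471
  f9: (p2, p7, p5) → 72.7154
  f10: (p4, p5, p1) → 32.8661
  f11: (p4, p2, p1) → 53.6988
  f12: (p4, p2, p5) → 15.8538
Σ area = 669.048

Euler: V−E+F = 8−18+12 = 2.


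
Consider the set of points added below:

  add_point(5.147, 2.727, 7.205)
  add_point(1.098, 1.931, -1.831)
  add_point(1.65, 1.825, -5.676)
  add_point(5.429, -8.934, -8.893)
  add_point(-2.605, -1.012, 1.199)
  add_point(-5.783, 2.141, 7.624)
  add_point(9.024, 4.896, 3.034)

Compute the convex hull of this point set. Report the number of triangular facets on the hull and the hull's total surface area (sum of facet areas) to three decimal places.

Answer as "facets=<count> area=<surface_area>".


Extreme-point indices: [0, 2, 3, 4, 5, 6] — 6 of 7 on the boundary.

Facet areas (half cross-product norm):
  f1: (p0, p6, p5) → 24.4679
  f2: (p0, p3, p5) → 108.8682
  f3: (p0, p3, p6) → 56.6365
  f4: (p2, p6, p5) → 84.5470
  f5: (p2, p3, p6) → 68.0183
  f6: (p4, p3, p5) → 13.6572
  f7: (p4, p2, p5) → 23.0527
  f8: (p4, p2, p3) → 50.6166
Σ area = 429.864

Euler characteristic 6−12+8 = 2 ✓

facets=8 area=429.864


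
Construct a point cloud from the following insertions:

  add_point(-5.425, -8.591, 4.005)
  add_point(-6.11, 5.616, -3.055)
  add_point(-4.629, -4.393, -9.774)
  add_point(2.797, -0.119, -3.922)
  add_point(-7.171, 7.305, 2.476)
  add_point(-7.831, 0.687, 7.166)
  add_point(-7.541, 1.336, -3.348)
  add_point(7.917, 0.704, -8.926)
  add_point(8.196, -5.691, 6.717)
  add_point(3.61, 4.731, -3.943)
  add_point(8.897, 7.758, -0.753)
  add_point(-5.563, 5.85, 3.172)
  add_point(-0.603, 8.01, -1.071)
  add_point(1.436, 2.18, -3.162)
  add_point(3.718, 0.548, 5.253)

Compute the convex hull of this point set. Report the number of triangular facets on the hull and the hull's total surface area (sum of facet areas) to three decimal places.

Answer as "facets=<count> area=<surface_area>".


11 of the 15 inputs are extreme points: [0, 1, 2, 4, 5, 6, 7, 8, 10, 12, 14].

Facet areas (half cross-product norm):
  f1: (p8, p0, p5) → 71.5841
  f2: (p8, p2, p0) → 102.0875
  f3: (p14, p8, p5) → 38.4018
  f4: (p14, p8, p10) → 39.0066
  f5: (p14, p4, p5) → 46.9884
  f6: (p14, p4, p10) → 70.1267
  f7: (p7, p8, p10) → 81.6713
  f8: (p7, p8, p2) → 114.3927
  f9: (p6, p4, p5) → 33.3940
  f10: (p6, p0, p5) → 51.3145
  f11: (p6, p2, p0) → 56.4040
  f12: (p1, p6, p4) → 12.7797
  f13: (p1, p7, p2) → 80.1625
  f14: (p1, p6, p2) → 17.2829
  f15: (p12, p4, p10) → 18.3765
  f16: (p12, p1, p4) → 18.0171
  f17: (p12, p7, p10) → 51.2899
  f18: (p12, p1, p7) → 42.7611
Σ area = 946.041

Check V−E+F: 11 − 27 + 18 = 2.

facets=18 area=946.041


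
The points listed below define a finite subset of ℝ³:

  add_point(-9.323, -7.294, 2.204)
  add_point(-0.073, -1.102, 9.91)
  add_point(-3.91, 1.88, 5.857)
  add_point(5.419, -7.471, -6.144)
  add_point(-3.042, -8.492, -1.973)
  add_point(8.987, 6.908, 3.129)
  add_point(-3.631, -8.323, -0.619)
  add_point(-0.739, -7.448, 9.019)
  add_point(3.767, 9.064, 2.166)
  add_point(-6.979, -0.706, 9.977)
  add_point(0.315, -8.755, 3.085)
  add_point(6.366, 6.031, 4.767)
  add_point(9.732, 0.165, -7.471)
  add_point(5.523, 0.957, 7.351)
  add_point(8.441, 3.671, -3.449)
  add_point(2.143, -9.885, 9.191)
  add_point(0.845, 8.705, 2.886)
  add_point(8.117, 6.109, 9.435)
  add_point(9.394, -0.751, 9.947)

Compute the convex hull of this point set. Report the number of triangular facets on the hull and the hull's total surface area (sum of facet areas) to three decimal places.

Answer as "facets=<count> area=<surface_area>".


12 of the 19 inputs are extreme points: [0, 3, 4, 5, 8, 9, 12, 14, 15, 16, 17, 18].

Triangle areas on the boundary:
  f1: (p9, p15, p0) → 63.8967
  f2: (p16, p12, p0) → 150.3441
  f3: (p16, p8, p12) → 19.0983
  f4: (p16, p9, p0) → 72.8595
  f5: (p4, p12, p0) → 41.9424
  f6: (p4, p3, p12) → 33.9126
  f7: (p4, p15, p0) → 46.8993
  f8: (p4, p3, p15) → 58.7340
  f9: (p14, p8, p12) → 7.5207
  f10: (p14, p5, p12) → 7.9409
  f11: (p14, p5, p8) → 21.0307
  f12: (p17, p16, p9) → 71.2626
  f13: (p17, p16, p8) → 13.2116
  f14: (p17, p5, p8) → 18.3063
  f15: (p18, p9, p15) → 75.2029
  f16: (p18, p17, p9) → 56.2885
  f17: (p18, p3, p12) → 75.7404
  f18: (p18, p3, p15) → 91.1173
  f19: (p18, p5, p12) → 63.7700
  f20: (p18, p17, p5) → 22.1201
Σ area = 1011.199

Euler characteristic 12−30+20 = 2 ✓

facets=20 area=1011.199


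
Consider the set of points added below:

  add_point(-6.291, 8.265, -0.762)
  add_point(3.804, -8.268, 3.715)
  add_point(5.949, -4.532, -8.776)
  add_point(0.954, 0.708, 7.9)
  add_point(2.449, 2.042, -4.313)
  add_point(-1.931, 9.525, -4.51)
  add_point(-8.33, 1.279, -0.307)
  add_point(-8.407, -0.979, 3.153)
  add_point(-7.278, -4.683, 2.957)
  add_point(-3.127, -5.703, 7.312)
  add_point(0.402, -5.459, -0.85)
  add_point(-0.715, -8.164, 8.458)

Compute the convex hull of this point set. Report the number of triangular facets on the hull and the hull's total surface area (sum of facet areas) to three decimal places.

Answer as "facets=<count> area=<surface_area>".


Points on the hull: [0, 1, 2, 3, 4, 5, 6, 7, 8, 9, 11] (11 of 12).

Triangle areas on the boundary:
  f1: (p6, p5, p2) → 90.7217
  f2: (p8, p6, p7) → 7.0527
  f3: (p8, p6, p2) → 59.4779
  f4: (p9, p3, p7) → 31.1519
  f5: (p9, p3, p11) → 13.5881
  f6: (p9, p8, p7) → 11.2010
  f7: (p9, p8, p11) → 6.7889
  f8: (p4, p5, p2) → 20.1237
  f9: (p4, p3, p2) → 47.2999
  f10: (p4, p3, p5) → 53.5893
  f11: (p1, p3, p2) → 66.9403
  f12: (p1, p3, p11) → 29.2663
  f13: (p1, p8, p2) → 77.1104
  f14: (p1, p8, p11) → 30.2194
  f15: (p0, p6, p7) → 12.2624
  f16: (p0, p6, p5) → 19.1425
  f17: (p0, p3, p7) → 53.8795
  f18: (p0, p3, p5) → 39.6493
Σ area = 669.465

Euler characteristic 11−27+18 = 2 ✓

facets=18 area=669.465


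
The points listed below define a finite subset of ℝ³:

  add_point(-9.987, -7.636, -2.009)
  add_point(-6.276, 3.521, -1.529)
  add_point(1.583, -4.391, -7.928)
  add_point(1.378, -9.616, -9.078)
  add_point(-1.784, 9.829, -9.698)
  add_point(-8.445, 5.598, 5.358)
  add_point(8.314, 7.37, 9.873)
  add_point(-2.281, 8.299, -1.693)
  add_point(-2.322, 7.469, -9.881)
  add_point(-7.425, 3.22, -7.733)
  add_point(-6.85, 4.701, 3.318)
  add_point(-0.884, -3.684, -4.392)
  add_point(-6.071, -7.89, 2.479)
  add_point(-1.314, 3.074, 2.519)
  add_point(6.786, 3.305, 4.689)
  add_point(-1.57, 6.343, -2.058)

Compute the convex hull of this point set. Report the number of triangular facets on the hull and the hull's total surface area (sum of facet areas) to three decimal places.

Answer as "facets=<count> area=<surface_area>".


Extreme-point indices: [0, 2, 3, 4, 5, 6, 7, 8, 9, 12, 14] — 11 of 16 on the boundary.

Triangle areas on the boundary:
  f1: (p12, p3, p0) → 39.7795
  f2: (p12, p3, p6) → 154.0547
  f3: (p12, p5, p0) → 41.7158
  f4: (p12, p5, p6) → 122.0722
  f5: (p8, p4, p3) → 9.3078
  f6: (p14, p3, p6) → 6.6226
  f7: (p14, p4, p6) → 52.5148
  f8: (p9, p5, p0) → 79.5504
  f9: (p9, p5, p4) → 58.9138
  f10: (p9, p8, p4) → 5.7826
  f11: (p9, p3, p0) → 81.3333
  f12: (p9, p8, p3) → 54.4122
  f13: (p7, p4, p6) → 46.3264
  f14: (p7, p5, p6) → 76.0008
  f15: (p7, p5, p4) → 23.8954
  f16: (p2, p4, p3) → 16.4947
  f17: (p2, p14, p3) → 31.3237
  f18: (p2, p14, p4) → 109.9427
Σ area = 1010.044

Check V−E+F: 11 − 27 + 18 = 2.

facets=18 area=1010.044


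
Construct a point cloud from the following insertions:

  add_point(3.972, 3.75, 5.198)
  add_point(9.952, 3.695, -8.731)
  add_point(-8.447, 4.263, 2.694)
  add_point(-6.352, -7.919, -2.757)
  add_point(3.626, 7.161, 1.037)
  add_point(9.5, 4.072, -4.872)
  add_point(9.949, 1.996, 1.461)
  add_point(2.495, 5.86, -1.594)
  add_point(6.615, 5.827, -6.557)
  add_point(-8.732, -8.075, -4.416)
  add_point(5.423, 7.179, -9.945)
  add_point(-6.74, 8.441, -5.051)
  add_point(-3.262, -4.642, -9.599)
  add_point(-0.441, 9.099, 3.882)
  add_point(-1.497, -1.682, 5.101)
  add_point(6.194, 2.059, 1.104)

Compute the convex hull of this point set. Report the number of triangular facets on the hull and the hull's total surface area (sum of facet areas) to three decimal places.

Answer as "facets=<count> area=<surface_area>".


facets=22 area=892.409

13 of the 16 inputs are extreme points: [0, 1, 2, 3, 4, 5, 6, 9, 10, 11, 12, 13, 14].

Facet areas (half cross-product norm):
  f1: (p6, p0, p13) → 20.4791
  f2: (p12, p11, p9) → 59.1168
  f3: (p2, p11, p9) → 63.8191
  f4: (p2, p11, p13) → 40.4180
  f5: (p10, p11, p13) → 70.3097
  f6: (p10, p12, p1) → 42.8404
  f7: (p10, p12, p11) → 84.8652
  f8: (p14, p6, p0) → 25.5731
  f9: (p14, p2, p9) → 61.6441
  f10: (p14, p0, p13) → 27.0994
  f11: (p14, p2, p13) → 42.0283
  f12: (p5, p6, p1) → 5.6974
  f13: (p5, p10, p1) → 11.3824
  f14: (p3, p14, p9) → 9.9374
  f15: (p3, p14, p6) → 65.4019
  f16: (p3, p12, p9) → 11.7712
  f17: (p3, p6, p1) → 100.1045
  f18: (p3, p12, p1) → 56.0362
  f19: (p4, p10, p13) → 22.5394
  f20: (p4, p5, p10) → 31.9927
  f21: (p4, p6, p13) → 13.2850
  f22: (p4, p5, p6) → 26.0682
Σ area = 892.409

Check V−E+F: 13 − 33 + 22 = 2.


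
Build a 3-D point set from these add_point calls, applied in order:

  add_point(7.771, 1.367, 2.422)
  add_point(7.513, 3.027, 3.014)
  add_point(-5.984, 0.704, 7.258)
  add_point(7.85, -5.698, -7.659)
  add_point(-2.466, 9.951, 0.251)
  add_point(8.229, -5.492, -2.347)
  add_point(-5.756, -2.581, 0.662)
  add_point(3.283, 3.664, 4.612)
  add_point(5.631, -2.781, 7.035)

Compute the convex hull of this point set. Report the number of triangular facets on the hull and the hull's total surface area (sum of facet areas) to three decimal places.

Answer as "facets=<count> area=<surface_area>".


9 of the 9 inputs are extreme points: [0, 1, 2, 3, 4, 5, 6, 7, 8].

Per-facet area ½‖(b−a)×(c−a)‖:
  f1: (p1, p3, p4) → 84.1544
  f2: (p6, p3, p5) → 38.4893
  f3: (p6, p4, p2) → 43.9075
  f4: (p6, p3, p4) → 105.2301
  f5: (p8, p6, p2) → 44.0249
  f6: (p8, p6, p5) → 64.2516
  f7: (p7, p4, p2) → 46.8373
  f8: (p7, p1, p4) → 19.0655
  f9: (p7, p8, p2) → 36.6234
  f10: (p7, p8, p1) → 15.8130
  f11: (p0, p8, p5) → 27.3157
  f12: (p0, p8, p1) → 5.5599
  f13: (p0, p3, p5) → 17.9034
  f14: (p0, p1, p3) → 6.4602
Σ area = 555.636

Euler: V−E+F = 9−21+14 = 2.

facets=14 area=555.636


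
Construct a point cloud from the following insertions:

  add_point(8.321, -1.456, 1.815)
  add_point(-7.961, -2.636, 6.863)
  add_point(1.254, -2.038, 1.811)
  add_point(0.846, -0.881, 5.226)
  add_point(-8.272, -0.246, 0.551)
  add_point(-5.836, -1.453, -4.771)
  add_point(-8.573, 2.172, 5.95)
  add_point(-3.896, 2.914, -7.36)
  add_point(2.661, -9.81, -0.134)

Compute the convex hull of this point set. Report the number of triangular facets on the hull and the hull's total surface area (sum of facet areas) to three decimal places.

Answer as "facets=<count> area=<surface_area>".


facets=12 area=478.787

Points on the hull: [0, 1, 3, 4, 5, 6, 7, 8] (8 of 9).

Area of each hull facet:
  f1: (p7, p0, p6) → 106.9420
  f2: (p7, p8, p0) → 77.6543
  f3: (p5, p7, p8) → 30.8444
  f4: (p1, p5, p8) → 72.4689
  f5: (p3, p8, p0) → 39.4128
  f6: (p3, p1, p8) → 48.0334
  f7: (p3, p0, p6) → 16.7082
  f8: (p3, p1, p6) → 22.3953
  f9: (p4, p1, p6) → 14.1963
  f10: (p4, p1, p5) → 13.5404
  f11: (p4, p7, p6) → 21.7602
  f12: (p4, p5, p7) → 14.8306
Σ area = 478.787

Euler: V−E+F = 8−18+12 = 2.


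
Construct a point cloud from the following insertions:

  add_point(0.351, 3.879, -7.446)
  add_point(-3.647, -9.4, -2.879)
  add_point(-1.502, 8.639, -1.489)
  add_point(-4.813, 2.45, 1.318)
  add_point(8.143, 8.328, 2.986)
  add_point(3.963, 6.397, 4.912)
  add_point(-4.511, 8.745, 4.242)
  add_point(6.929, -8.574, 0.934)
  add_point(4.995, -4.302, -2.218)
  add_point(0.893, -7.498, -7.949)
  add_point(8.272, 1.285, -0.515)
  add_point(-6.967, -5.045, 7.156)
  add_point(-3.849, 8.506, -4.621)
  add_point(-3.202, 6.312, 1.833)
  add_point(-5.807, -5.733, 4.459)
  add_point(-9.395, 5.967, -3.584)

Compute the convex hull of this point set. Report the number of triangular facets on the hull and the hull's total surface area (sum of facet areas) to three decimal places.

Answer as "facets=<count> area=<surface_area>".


facets=20 area=925.054

Hull vertices (12/16): indices [0, 1, 2, 4, 5, 6, 7, 9, 10, 11, 12, 15].

Triangle areas on the boundary:
  f1: (p11, p1, p15) → 85.1679
  f2: (p6, p11, p15) → 67.5320
  f3: (p9, p1, p15) → 57.9252
  f4: (p7, p11, p1) → 64.3459
  f5: (p7, p9, p10) → 53.7170
  f6: (p7, p9, p1) → 36.8441
  f7: (p4, p7, p10) → 23.1060
  f8: (p4, p2, p6) → 34.3889
  f9: (p0, p9, p10) → 59.9063
  f10: (p0, p4, p10) → 42.5631
  f11: (p0, p9, p15) → 58.9321
  f12: (p5, p6, p11) → 62.7214
  f13: (p5, p4, p6) → 16.2891
  f14: (p5, p7, p11) → 107.9913
  f15: (p5, p4, p7) → 39.1097
  f16: (p12, p4, p2) → 9.9349
  f17: (p12, p0, p4) → 46.3791
  f18: (p12, p0, p15) → 19.9423
  f19: (p12, p6, p15) → 26.8131
  f20: (p12, p2, p6) → 11.4440
Σ area = 925.054

Euler: V−E+F = 12−30+20 = 2.


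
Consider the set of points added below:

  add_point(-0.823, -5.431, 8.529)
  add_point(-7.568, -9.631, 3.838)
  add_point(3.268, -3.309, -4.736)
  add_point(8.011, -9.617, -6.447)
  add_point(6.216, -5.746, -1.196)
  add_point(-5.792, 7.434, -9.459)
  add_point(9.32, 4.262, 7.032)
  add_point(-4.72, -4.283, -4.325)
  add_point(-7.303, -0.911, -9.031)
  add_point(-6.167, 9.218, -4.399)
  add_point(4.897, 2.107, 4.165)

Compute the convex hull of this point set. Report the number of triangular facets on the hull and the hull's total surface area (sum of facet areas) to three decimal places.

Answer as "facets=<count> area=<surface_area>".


facets=10 area=977.922

Hull vertices (7/11): indices [0, 1, 3, 5, 6, 8, 9].

Per-facet area ½‖(b−a)×(c−a)‖:
  f1: (p5, p9, p6) → 48.8948
  f2: (p3, p5, p6) → 195.3829
  f3: (p0, p9, p1) → 91.7814
  f4: (p0, p9, p6) → 132.4749
  f5: (p0, p3, p1) → 81.2921
  f6: (p0, p3, p6) → 121.0043
  f7: (p8, p3, p1) → 128.0374
  f8: (p8, p3, p5) → 71.2294
  f9: (p8, p9, p1) → 85.8135
  f10: (p8, p5, p9) → 22.0116
Σ area = 977.922

Euler characteristic 7−15+10 = 2 ✓


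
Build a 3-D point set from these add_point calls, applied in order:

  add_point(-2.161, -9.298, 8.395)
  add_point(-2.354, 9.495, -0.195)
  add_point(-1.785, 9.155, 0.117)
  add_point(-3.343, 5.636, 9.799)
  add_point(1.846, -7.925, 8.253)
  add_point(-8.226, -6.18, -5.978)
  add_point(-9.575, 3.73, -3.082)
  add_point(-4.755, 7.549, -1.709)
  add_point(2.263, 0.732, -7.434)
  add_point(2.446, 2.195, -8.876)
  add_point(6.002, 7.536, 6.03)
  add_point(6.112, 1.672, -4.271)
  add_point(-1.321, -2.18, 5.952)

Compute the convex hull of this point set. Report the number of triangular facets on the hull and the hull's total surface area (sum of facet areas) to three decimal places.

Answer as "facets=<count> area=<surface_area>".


facets=18 area=894.330

Hull vertices (11/13): indices [0, 1, 3, 4, 5, 6, 7, 8, 9, 10, 11].

Triangle areas on the boundary:
  f1: (p3, p0, p6) → 106.8209
  f2: (p5, p0, p6) → 82.8132
  f3: (p1, p3, p6) → 52.0744
  f4: (p4, p3, p0) → 30.9190
  f5: (p4, p5, p0) → 32.4905
  f6: (p9, p5, p6) → 65.6457
  f7: (p10, p1, p3) → 48.0320
  f8: (p10, p4, p11) → 89.6921
  f9: (p10, p4, p3) → 73.4903
  f10: (p10, p9, p11) → 27.2647
  f11: (p10, p9, p1) → 65.2906
  f12: (p8, p4, p11) → 40.8220
  f13: (p8, p4, p5) → 104.6263
  f14: (p8, p9, p11) → 5.0785
  f15: (p8, p9, p5) → 10.9597
  f16: (p7, p1, p6) → 2.5360
  f17: (p7, p9, p6) → 36.1131
  f18: (p7, p9, p1) → 19.6609
Σ area = 894.330

Check V−E+F: 11 − 27 + 18 = 2.


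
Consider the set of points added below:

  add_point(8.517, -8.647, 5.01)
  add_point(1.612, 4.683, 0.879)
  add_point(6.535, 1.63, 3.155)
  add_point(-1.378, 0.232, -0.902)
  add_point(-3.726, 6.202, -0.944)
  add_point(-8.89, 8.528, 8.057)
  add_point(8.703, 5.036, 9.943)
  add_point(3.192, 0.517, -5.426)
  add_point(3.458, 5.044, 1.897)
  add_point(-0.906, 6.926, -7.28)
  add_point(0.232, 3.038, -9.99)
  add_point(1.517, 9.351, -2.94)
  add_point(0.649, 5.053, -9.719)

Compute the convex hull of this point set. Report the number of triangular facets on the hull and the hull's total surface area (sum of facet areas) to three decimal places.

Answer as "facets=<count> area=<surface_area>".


Points on the hull: [0, 2, 3, 5, 6, 7, 9, 10, 11, 12] (10 of 13).

Facet areas (half cross-product norm):
  f1: (p0, p6, p5) → 129.9851
  f2: (p11, p6, p5) → 111.0757
  f3: (p3, p0, p5) → 92.8413
  f4: (p3, p10, p5) → 59.5650
  f5: (p3, p10, p0) → 62.7842
  f6: (p7, p10, p0) → 10.8609
  f7: (p9, p10, p5) → 31.3372
  f8: (p9, p11, p5) → 40.6560
  f9: (p2, p0, p6) → 40.9869
  f10: (p2, p7, p0) → 48.9870
  f11: (p12, p7, p10) → 6.0836
  f12: (p12, p9, p10) → 3.0337
  f13: (p12, p9, p11) → 7.6515
  f14: (p12, p11, p6) → 49.4188
  f15: (p12, p2, p6) → 36.7419
  f16: (p12, p2, p7) → 23.9239
Σ area = 755.933

Euler characteristic 10−24+16 = 2 ✓

facets=16 area=755.933
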